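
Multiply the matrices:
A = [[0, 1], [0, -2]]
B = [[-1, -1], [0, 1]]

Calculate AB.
[[0, 1], [0, -2]]

Each entry (i,j) of AB = sum over k of A[i][k]*B[k][j].
(AB)[0][0] = (0)*(-1) + (1)*(0) = 0
(AB)[0][1] = (0)*(-1) + (1)*(1) = 1
(AB)[1][0] = (0)*(-1) + (-2)*(0) = 0
(AB)[1][1] = (0)*(-1) + (-2)*(1) = -2
AB = [[0, 1], [0, -2]]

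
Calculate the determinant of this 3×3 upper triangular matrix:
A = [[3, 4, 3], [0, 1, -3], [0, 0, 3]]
9

The determinant of a triangular matrix is the product of its diagonal entries (the off-diagonal entries above the diagonal do not affect it).
det(A) = (3) * (1) * (3) = 9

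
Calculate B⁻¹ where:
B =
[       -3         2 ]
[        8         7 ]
det(B) = -37
B⁻¹ =
[    -7/37      2/37 ]
[     8/37      3/37 ]

For a 2×2 matrix B = [[a, b], [c, d]] with det(B) ≠ 0, B⁻¹ = (1/det(B)) * [[d, -b], [-c, a]].
det(B) = (-3)*(7) - (2)*(8) = -21 - 16 = -37.
B⁻¹ = (1/-37) * [[7, -2], [-8, -3]].
Dividing each entry by -37 and reducing:
B⁻¹ =
[    -7/37      2/37 ]
[     8/37      3/37 ]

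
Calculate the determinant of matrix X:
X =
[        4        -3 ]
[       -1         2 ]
det(X) = 5

For a 2×2 matrix [[a, b], [c, d]], det = a*d - b*c.
det(X) = (4)*(2) - (-3)*(-1) = 8 - 3 = 5.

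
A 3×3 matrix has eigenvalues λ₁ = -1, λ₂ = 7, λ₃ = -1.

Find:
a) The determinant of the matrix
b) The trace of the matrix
det = 7, trace = 5

Two standard eigenvalue identities:
- det(A) equals the product of the eigenvalues (counted with multiplicity).
- trace(A) equals the sum of the eigenvalues.
det(A) = (-1)*(7)*(-1) = 7.
trace(A) = -1 + 7 - 1 = 5.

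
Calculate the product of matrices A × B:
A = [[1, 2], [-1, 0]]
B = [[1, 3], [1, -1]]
[[3, 1], [-1, -3]]

Matrix multiplication:
C[0][0] = 1×1 + 2×1 = 3
C[0][1] = 1×3 + 2×-1 = 1
C[1][0] = -1×1 + 0×1 = -1
C[1][1] = -1×3 + 0×-1 = -3
Result: [[3, 1], [-1, -3]]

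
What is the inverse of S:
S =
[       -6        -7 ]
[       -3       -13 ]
det(S) = 57
S⁻¹ =
[   -13/57      7/57 ]
[     1/19     -2/19 ]

For a 2×2 matrix S = [[a, b], [c, d]] with det(S) ≠ 0, S⁻¹ = (1/det(S)) * [[d, -b], [-c, a]].
det(S) = (-6)*(-13) - (-7)*(-3) = 78 - 21 = 57.
S⁻¹ = (1/57) * [[-13, 7], [3, -6]].
Dividing each entry by 57 and reducing:
S⁻¹ =
[   -13/57      7/57 ]
[     1/19     -2/19 ]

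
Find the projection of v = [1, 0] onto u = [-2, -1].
[4/5, 2/5]

The projection of v onto u is proj_u(v) = ((v·u) / (u·u)) · u.
v·u = (1)*(-2) + (0)*(-1) = -2.
u·u = (-2)*(-2) + (-1)*(-1) = 5.
coefficient = -2 / 5 = -2/5.
proj_u(v) = -2/5 · [-2, -1] = [4/5, 2/5].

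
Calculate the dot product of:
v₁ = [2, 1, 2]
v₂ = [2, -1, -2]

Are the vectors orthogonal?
-1, No

The dot product is the sum of products of corresponding components.
v₁·v₂ = (2)*(2) + (1)*(-1) + (2)*(-2) = 4 - 1 - 4 = -1.
Two vectors are orthogonal iff their dot product is 0; here the dot product is -1, so the vectors are not orthogonal.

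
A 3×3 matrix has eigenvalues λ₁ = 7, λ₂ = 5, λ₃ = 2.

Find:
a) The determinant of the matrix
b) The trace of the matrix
det = 70, trace = 14

Two standard eigenvalue identities:
- det(A) equals the product of the eigenvalues (counted with multiplicity).
- trace(A) equals the sum of the eigenvalues.
det(A) = (7)*(5)*(2) = 70.
trace(A) = 7 + 5 + 2 = 14.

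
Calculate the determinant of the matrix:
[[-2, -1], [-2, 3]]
-8

For a 2×2 matrix [[a, b], [c, d]], det = ad - bc
det = (-2)(3) - (-1)(-2) = -6 - 2 = -8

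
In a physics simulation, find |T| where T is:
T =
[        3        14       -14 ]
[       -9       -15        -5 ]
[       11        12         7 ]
det(T) = -821

Expand along row 0 (cofactor expansion): det(T) = a*(e*i - f*h) - b*(d*i - f*g) + c*(d*h - e*g), where the 3×3 is [[a, b, c], [d, e, f], [g, h, i]].
Minor M_00 = (-15)*(7) - (-5)*(12) = -105 + 60 = -45.
Minor M_01 = (-9)*(7) - (-5)*(11) = -63 + 55 = -8.
Minor M_02 = (-9)*(12) - (-15)*(11) = -108 + 165 = 57.
det(T) = (3)*(-45) - (14)*(-8) + (-14)*(57) = -135 + 112 - 798 = -821.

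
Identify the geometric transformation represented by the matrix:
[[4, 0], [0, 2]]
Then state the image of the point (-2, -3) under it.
non-uniform scaling by (4, 2); image of (-2, -3) is (-8, -6)

This is diagonal with distinct entries, so it scales the x-axis by 4 and the y-axis by 2.
The matrix [[4, 0], [0, 2]] represents: non-uniform scaling by (4, 2).
Applying it to (-2, -3): [4·-2 + 0·-3, 0·-2 + 2·-3] = (-8, -6).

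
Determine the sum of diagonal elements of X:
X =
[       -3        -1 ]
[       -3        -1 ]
tr(X) = -3 - 1 = -4

The trace of a square matrix is the sum of its diagonal entries.
Diagonal entries of X: X[0][0] = -3, X[1][1] = -1.
tr(X) = -3 - 1 = -4.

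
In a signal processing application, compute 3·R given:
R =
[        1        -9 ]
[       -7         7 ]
3R =
[        3       -27 ]
[      -21        21 ]

Scalar multiplication is elementwise: (3R)[i][j] = 3 * R[i][j].
  (3R)[0][0] = 3 * (1) = 3
  (3R)[0][1] = 3 * (-9) = -27
  (3R)[1][0] = 3 * (-7) = -21
  (3R)[1][1] = 3 * (7) = 21
3R =
[        3       -27 ]
[      -21        21 ]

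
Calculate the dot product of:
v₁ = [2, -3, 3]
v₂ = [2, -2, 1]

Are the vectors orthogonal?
13, No

The dot product is the sum of products of corresponding components.
v₁·v₂ = (2)*(2) + (-3)*(-2) + (3)*(1) = 4 + 6 + 3 = 13.
Two vectors are orthogonal iff their dot product is 0; here the dot product is 13, so the vectors are not orthogonal.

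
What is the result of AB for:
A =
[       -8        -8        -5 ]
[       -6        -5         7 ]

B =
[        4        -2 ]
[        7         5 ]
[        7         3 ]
AB =
[     -123       -39 ]
[      -10         8 ]

Matrix multiplication: (AB)[i][j] = sum over k of A[i][k] * B[k][j].
  (AB)[0][0] = (-8)*(4) + (-8)*(7) + (-5)*(7) = -123
  (AB)[0][1] = (-8)*(-2) + (-8)*(5) + (-5)*(3) = -39
  (AB)[1][0] = (-6)*(4) + (-5)*(7) + (7)*(7) = -10
  (AB)[1][1] = (-6)*(-2) + (-5)*(5) + (7)*(3) = 8
AB =
[     -123       -39 ]
[      -10         8 ]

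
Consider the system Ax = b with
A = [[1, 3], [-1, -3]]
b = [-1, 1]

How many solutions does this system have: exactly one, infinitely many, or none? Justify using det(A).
Infinitely many solutions

det(A) = (1)*(-3) - (3)*(-1) = 0, so A is singular (column 2 is 3 times column 1).
b = [-1, 1] = -1 * column 1 of A, so b lies in the column space of A.
A singular matrix whose right-hand side is in its column space gives a 1-parameter family of solutions — infinitely many.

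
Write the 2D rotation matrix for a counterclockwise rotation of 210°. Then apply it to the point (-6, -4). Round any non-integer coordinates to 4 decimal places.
R = [[-√3/2, 1/2], [-1/2, -√3/2]]; R·(-6, -4) = (3.1962, 6.4641)

Rotation matrix formula: R(θ) = [[cos θ, -sin θ], [sin θ, cos θ]]
For θ = 210°:
cos(210°) = -√3/2
sin(210°) = -1/2
R = [[-√3/2, 1/2], [-1/2, -√3/2]]
Apply to (-6, -4): [-√3/2·-6 + (1/2)·-4, -1/2·-6 + -√3/2·-4] = (3.1962, 6.4641)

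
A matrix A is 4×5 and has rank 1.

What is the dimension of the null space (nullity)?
4

The rank-nullity theorem for an m×n matrix states:
rank(A) + nullity(A) = n (the number of columns).
Here n = 5 and rank(A) = 1, so nullity(A) = 5 - 1 = 4.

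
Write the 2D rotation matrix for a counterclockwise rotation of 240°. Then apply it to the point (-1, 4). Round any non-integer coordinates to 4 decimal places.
R = [[-1/2, √3/2], [-√3/2, -1/2]]; R·(-1, 4) = (3.9641, -1.1340)

Rotation matrix formula: R(θ) = [[cos θ, -sin θ], [sin θ, cos θ]]
For θ = 240°:
cos(240°) = -1/2
sin(240°) = -√3/2
R = [[-1/2, √3/2], [-√3/2, -1/2]]
Apply to (-1, 4): [-1/2·-1 + (√3/2)·4, -√3/2·-1 + -1/2·4] = (3.9641, -1.1340)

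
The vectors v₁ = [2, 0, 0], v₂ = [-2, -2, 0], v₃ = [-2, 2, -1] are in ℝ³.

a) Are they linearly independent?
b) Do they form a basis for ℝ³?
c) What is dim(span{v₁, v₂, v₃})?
Yes independent, yes basis, dim = 3

Stack v₁, v₂, v₃ as rows of a 3×3 matrix.
[[2, 0, 0]; [-2, -2, 0]; [-2, 2, -1]] is already lower triangular with nonzero diagonal entries (2, -2, -1), so its determinant is the product of the diagonal entries, det = (2)·(-2)·(-1) = 4 ≠ 0, and the rows are linearly independent.
Three linearly independent vectors in ℝ³ form a basis for ℝ³, so dim(span{v₁,v₂,v₃}) = 3.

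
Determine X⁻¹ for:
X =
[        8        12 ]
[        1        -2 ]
det(X) = -28
X⁻¹ =
[     1/14       3/7 ]
[     1/28      -2/7 ]

For a 2×2 matrix X = [[a, b], [c, d]] with det(X) ≠ 0, X⁻¹ = (1/det(X)) * [[d, -b], [-c, a]].
det(X) = (8)*(-2) - (12)*(1) = -16 - 12 = -28.
X⁻¹ = (1/-28) * [[-2, -12], [-1, 8]].
Dividing each entry by -28 and reducing:
X⁻¹ =
[     1/14       3/7 ]
[     1/28      -2/7 ]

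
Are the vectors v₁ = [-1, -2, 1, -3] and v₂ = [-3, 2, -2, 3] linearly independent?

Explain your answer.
Yes, linearly independent

Two vectors are linearly dependent iff one is a scalar multiple of the other.
No single scalar k satisfies v₂ = k·v₁ (the ratios of corresponding entries disagree), so v₁ and v₂ are linearly independent.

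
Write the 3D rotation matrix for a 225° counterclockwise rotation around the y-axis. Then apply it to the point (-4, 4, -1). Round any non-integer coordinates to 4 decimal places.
R = [[-√2/2, 0, -√2/2], [0, 1, 0], [√2/2, 0, -√2/2]]; R·(-4, 4, -1) = (3.5355, 4.0000, -2.1213)

Rotation matrix for 225° around y-axis:
cos(225°) = -√2/2, sin(225°) = -√2/2
R = [[-√2/2, 0, -√2/2], [0, 1, 0], [√2/2, 0, -√2/2]]
Apply to (-4, 4, -1): R·[-4, 4, -1]ᵀ = (3.5355, 4.0000, -2.1213)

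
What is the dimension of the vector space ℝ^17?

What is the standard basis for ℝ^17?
Dimension = 17; standard basis = {e_1, e_2, e_3, …, e_17}

ℝ^17 is the space of 17-tuples of real numbers; its dimension is 17.
The standard basis consists of 17 vectors: e_1, e_2, e_3, …, e_17, where e_i is the vector with 1 in position i and 0 elsewhere.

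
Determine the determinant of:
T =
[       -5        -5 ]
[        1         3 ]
det(T) = -10

For a 2×2 matrix [[a, b], [c, d]], det = a*d - b*c.
det(T) = (-5)*(3) - (-5)*(1) = -15 + 5 = -10.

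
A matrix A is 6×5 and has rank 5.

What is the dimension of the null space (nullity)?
0

The rank-nullity theorem for an m×n matrix states:
rank(A) + nullity(A) = n (the number of columns).
Here n = 5 and rank(A) = 5, so nullity(A) = 5 - 5 = 0.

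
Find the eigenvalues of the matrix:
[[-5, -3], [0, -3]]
λ = -5 and λ = -3

Characteristic equation: det(A - λI) = 0
λ² - (trace)λ + (det) = 0
λ² - (-8)λ + (15) = 0
λ² + 8λ + 15 = 0
Solving: λ = -5, -3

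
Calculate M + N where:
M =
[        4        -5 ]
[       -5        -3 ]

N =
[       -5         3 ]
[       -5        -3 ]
M + N =
[       -1        -2 ]
[      -10        -6 ]

Matrix addition is elementwise: (M+N)[i][j] = M[i][j] + N[i][j].
  (M+N)[0][0] = (4) + (-5) = -1
  (M+N)[0][1] = (-5) + (3) = -2
  (M+N)[1][0] = (-5) + (-5) = -10
  (M+N)[1][1] = (-3) + (-3) = -6
M + N =
[       -1        -2 ]
[      -10        -6 ]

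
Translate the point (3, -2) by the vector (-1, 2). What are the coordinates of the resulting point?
(2, 0)

Translation by (-1, 2):
x' = 3 + -1 = 2
y' = -2 + 2 = 0
Homogeneous matrix: [[1, 0, -1], [0, 1, 2], [0, 0, 1]]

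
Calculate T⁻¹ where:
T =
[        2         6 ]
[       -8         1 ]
det(T) = 50
T⁻¹ =
[     1/50     -3/25 ]
[     4/25      1/25 ]

For a 2×2 matrix T = [[a, b], [c, d]] with det(T) ≠ 0, T⁻¹ = (1/det(T)) * [[d, -b], [-c, a]].
det(T) = (2)*(1) - (6)*(-8) = 2 + 48 = 50.
T⁻¹ = (1/50) * [[1, -6], [8, 2]].
Dividing each entry by 50 and reducing:
T⁻¹ =
[     1/50     -3/25 ]
[     4/25      1/25 ]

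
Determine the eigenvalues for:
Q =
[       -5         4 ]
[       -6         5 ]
λ = -1, 1

Solve det(Q - λI) = 0. For a 2×2 matrix the characteristic equation is λ² - (trace)λ + det = 0.
trace(Q) = a + d = -5 + 5 = 0.
det(Q) = a*d - b*c = (-5)*(5) - (4)*(-6) = -25 + 24 = -1.
Characteristic equation: λ² - (0)λ + (-1) = 0.
Discriminant = (0)² - 4*(-1) = 0 + 4 = 4.
λ = (0 ± √4) / 2 = (0 ± 2) / 2 = -1, 1.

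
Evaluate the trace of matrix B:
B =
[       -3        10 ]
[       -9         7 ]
tr(B) = -3 + 7 = 4

The trace of a square matrix is the sum of its diagonal entries.
Diagonal entries of B: B[0][0] = -3, B[1][1] = 7.
tr(B) = -3 + 7 = 4.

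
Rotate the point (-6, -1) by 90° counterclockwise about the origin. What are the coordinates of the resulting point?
(1, -6)

Rotation matrix R(θ) = [[cos θ, -sin θ], [sin θ, cos θ]]; for θ = 90°:
R = [[0, -1], [1, 0]]
Result: R × [-6, -1]ᵀ = [0·-6 + (-1)·-1, 1·-6 + (0)·-1]ᵀ = (1, -6)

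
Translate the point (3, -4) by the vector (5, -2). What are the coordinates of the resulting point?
(8, -6)

Translation by (5, -2):
x' = 3 + 5 = 8
y' = -4 + -2 = -6
Homogeneous matrix: [[1, 0, 5], [0, 1, -2], [0, 0, 1]]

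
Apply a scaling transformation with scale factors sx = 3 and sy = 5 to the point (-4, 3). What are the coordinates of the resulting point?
(-12, 15)

Scaling matrix:
[[3, 0], [0, 5]]
Result: (-4 × 3, 3 × 5) = (-12, 15)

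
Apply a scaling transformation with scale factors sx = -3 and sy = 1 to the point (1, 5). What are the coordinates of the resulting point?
(-3, 5)

Scaling matrix:
[[-3, 0], [0, 1]]
Result: (1 × -3, 5 × 1) = (-3, 5)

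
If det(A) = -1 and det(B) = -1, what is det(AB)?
1

Use the multiplicative property of determinants: det(AB) = det(A)*det(B).
det(AB) = (-1)*(-1) = 1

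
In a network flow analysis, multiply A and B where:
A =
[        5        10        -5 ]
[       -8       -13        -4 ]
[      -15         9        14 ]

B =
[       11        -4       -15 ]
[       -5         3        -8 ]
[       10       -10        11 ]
AB =
[      -45        60      -210 ]
[      -63        33       180 ]
[      -70       -53       307 ]

Matrix multiplication: (AB)[i][j] = sum over k of A[i][k] * B[k][j].
  (AB)[0][0] = (5)*(11) + (10)*(-5) + (-5)*(10) = -45
  (AB)[0][1] = (5)*(-4) + (10)*(3) + (-5)*(-10) = 60
  (AB)[0][2] = (5)*(-15) + (10)*(-8) + (-5)*(11) = -210
  (AB)[1][0] = (-8)*(11) + (-13)*(-5) + (-4)*(10) = -63
  (AB)[1][1] = (-8)*(-4) + (-13)*(3) + (-4)*(-10) = 33
  (AB)[1][2] = (-8)*(-15) + (-13)*(-8) + (-4)*(11) = 180
  (AB)[2][0] = (-15)*(11) + (9)*(-5) + (14)*(10) = -70
  (AB)[2][1] = (-15)*(-4) + (9)*(3) + (14)*(-10) = -53
  (AB)[2][2] = (-15)*(-15) + (9)*(-8) + (14)*(11) = 307
AB =
[      -45        60      -210 ]
[      -63        33       180 ]
[      -70       -53       307 ]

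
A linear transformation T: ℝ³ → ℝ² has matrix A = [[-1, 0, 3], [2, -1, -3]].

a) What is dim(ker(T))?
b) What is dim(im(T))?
dim(ker) = 1, dim(im) = 2

The two rows are not scalar multiples of one another (no single k satisfies row 2 = k × row 1), so they are linearly independent.
Thus rank(A) = 2.
dim(im(T)) = rank(A) = 2.
By the rank-nullity theorem applied to T: ℝ³ → ℝ², rank(A) + nullity(A) = 3 (the domain dimension), so dim(ker(T)) = 3 - 2 = 1.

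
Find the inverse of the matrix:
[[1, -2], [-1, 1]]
[[-1, -2], [-1, -1]]

For [[a,b],[c,d]], inverse = (1/det)·[[d,-b],[-c,a]]
det = 1·1 - -2·-1 = -1
Inverse = (1/-1)·[[1, 2], [1, 1]]
        = [[-1, -2], [-1, -1]]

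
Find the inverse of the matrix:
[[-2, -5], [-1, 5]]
[[-1/3, -1/3], [-1/15, 2/15]]

For [[a,b],[c,d]], inverse = (1/det)·[[d,-b],[-c,a]]
det = -2·5 - -5·-1 = -15
Inverse = (1/-15)·[[5, 5], [1, -2]]
        = [[-1/3, -1/3], [-1/15, 2/15]]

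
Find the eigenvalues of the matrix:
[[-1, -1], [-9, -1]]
λ = -4 and λ = 2

Characteristic equation: det(A - λI) = 0
λ² - (trace)λ + (det) = 0
λ² - (-2)λ + (-8) = 0
λ² + 2λ - 8 = 0
Solving: λ = -4, 2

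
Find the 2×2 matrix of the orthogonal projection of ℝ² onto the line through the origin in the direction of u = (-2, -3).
[[4/13, 6/13], [6/13, 9/13]]

The orthogonal projection onto the line spanned by a nonzero vector u = (a, b) has matrix P = (u uᵀ) / (uᵀ u) = (1/(a² + b²)) · [[a², ab], [ab, b²]].
Here u = (-2, -3), so a² + b² = 4 + 9 = 13.
P = (1/13) · [[4, 6], [6, 9]] = [[4/13, 6/13], [6/13, 9/13]].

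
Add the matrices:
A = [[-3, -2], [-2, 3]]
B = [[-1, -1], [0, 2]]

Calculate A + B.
[[-4, -3], [-2, 5]]

Add corresponding elements:
(-3)+(-1)=-4
(-2)+(-1)=-3
(-2)+(0)=-2
(3)+(2)=5
A + B = [[-4, -3], [-2, 5]]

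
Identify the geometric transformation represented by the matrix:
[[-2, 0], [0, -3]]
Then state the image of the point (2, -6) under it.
non-uniform scaling by (-2, -3); image of (2, -6) is (-4, 18)

This is diagonal with distinct entries, so it scales the x-axis by -2 and the y-axis by -3.
The matrix [[-2, 0], [0, -3]] represents: non-uniform scaling by (-2, -3).
Applying it to (2, -6): [-2·2 + 0·-6, 0·2 + -3·-6] = (-4, 18).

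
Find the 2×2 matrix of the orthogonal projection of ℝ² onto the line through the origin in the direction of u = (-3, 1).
[[9/10, -3/10], [-3/10, 1/10]]

The orthogonal projection onto the line spanned by a nonzero vector u = (a, b) has matrix P = (u uᵀ) / (uᵀ u) = (1/(a² + b²)) · [[a², ab], [ab, b²]].
Here u = (-3, 1), so a² + b² = 9 + 1 = 10.
P = (1/10) · [[9, -3], [-3, 1]] = [[9/10, -3/10], [-3/10, 1/10]].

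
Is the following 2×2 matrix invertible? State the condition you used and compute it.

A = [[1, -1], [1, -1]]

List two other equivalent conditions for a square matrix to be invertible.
No, not invertible; det(A) = 0 (two rows are equal, so the rows are linearly dependent). Equivalent conditions (failing for this A): rank(A) < 2; Ax = 0 has non-trivial solutions; 0 is an eigenvalue; the columns are linearly dependent.

To check invertibility, compute det(A).
In this matrix, row 0 and the last row are identical, so one row is a scalar multiple of another and the rows are linearly dependent.
A matrix with linearly dependent rows has det = 0 and is not invertible.
Equivalent failed conditions:
- rank(A) < 2.
- Ax = 0 has non-trivial solutions.
- 0 is an eigenvalue.
- The columns are linearly dependent.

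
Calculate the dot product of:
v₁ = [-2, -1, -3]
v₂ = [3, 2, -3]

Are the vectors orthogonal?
1, No

The dot product is the sum of products of corresponding components.
v₁·v₂ = (-2)*(3) + (-1)*(2) + (-3)*(-3) = -6 - 2 + 9 = 1.
Two vectors are orthogonal iff their dot product is 0; here the dot product is 1, so the vectors are not orthogonal.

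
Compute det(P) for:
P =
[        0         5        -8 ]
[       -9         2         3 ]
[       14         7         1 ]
det(P) = 983

Expand along row 0 (cofactor expansion): det(P) = a*(e*i - f*h) - b*(d*i - f*g) + c*(d*h - e*g), where the 3×3 is [[a, b, c], [d, e, f], [g, h, i]].
Minor M_00 = (2)*(1) - (3)*(7) = 2 - 21 = -19.
Minor M_01 = (-9)*(1) - (3)*(14) = -9 - 42 = -51.
Minor M_02 = (-9)*(7) - (2)*(14) = -63 - 28 = -91.
det(P) = (0)*(-19) - (5)*(-51) + (-8)*(-91) = 0 + 255 + 728 = 983.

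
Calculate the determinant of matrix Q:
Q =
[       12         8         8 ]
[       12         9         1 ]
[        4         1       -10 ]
det(Q) = -292

Expand along row 0 (cofactor expansion): det(Q) = a*(e*i - f*h) - b*(d*i - f*g) + c*(d*h - e*g), where the 3×3 is [[a, b, c], [d, e, f], [g, h, i]].
Minor M_00 = (9)*(-10) - (1)*(1) = -90 - 1 = -91.
Minor M_01 = (12)*(-10) - (1)*(4) = -120 - 4 = -124.
Minor M_02 = (12)*(1) - (9)*(4) = 12 - 36 = -24.
det(Q) = (12)*(-91) - (8)*(-124) + (8)*(-24) = -1092 + 992 - 192 = -292.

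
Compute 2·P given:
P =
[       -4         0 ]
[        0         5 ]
2P =
[       -8         0 ]
[        0        10 ]

Scalar multiplication is elementwise: (2P)[i][j] = 2 * P[i][j].
  (2P)[0][0] = 2 * (-4) = -8
  (2P)[0][1] = 2 * (0) = 0
  (2P)[1][0] = 2 * (0) = 0
  (2P)[1][1] = 2 * (5) = 10
2P =
[       -8         0 ]
[        0        10 ]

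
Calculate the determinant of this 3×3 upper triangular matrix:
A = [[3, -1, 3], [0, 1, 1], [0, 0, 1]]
3

The determinant of a triangular matrix is the product of its diagonal entries (the off-diagonal entries above the diagonal do not affect it).
det(A) = (3) * (1) * (1) = 3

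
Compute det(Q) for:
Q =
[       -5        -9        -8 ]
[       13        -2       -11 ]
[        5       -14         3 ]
det(Q) = 3022

Expand along row 0 (cofactor expansion): det(Q) = a*(e*i - f*h) - b*(d*i - f*g) + c*(d*h - e*g), where the 3×3 is [[a, b, c], [d, e, f], [g, h, i]].
Minor M_00 = (-2)*(3) - (-11)*(-14) = -6 - 154 = -160.
Minor M_01 = (13)*(3) - (-11)*(5) = 39 + 55 = 94.
Minor M_02 = (13)*(-14) - (-2)*(5) = -182 + 10 = -172.
det(Q) = (-5)*(-160) - (-9)*(94) + (-8)*(-172) = 800 + 846 + 1376 = 3022.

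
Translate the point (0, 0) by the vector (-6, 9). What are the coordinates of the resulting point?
(-6, 9)

Translation by (-6, 9):
x' = 0 + -6 = -6
y' = 0 + 9 = 9
Homogeneous matrix: [[1, 0, -6], [0, 1, 9], [0, 0, 1]]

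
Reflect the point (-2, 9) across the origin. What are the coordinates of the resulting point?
(2, -9)

Reflection across origin: (-2, 9) → (2, -9)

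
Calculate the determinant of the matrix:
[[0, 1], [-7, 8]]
7

For a 2×2 matrix [[a, b], [c, d]], det = ad - bc
det = (0)(8) - (1)(-7) = 0 - -7 = 7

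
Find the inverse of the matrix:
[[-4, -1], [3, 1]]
[[-1, -1], [3, 4]]

For [[a,b],[c,d]], inverse = (1/det)·[[d,-b],[-c,a]]
det = -4·1 - -1·3 = -1
Inverse = (1/-1)·[[1, 1], [-3, -4]]
        = [[-1, -1], [3, 4]]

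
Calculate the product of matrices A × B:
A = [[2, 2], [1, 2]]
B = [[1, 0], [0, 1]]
[[2, 2], [1, 2]]

Matrix multiplication:
C[0][0] = 2×1 + 2×0 = 2
C[0][1] = 2×0 + 2×1 = 2
C[1][0] = 1×1 + 2×0 = 1
C[1][1] = 1×0 + 2×1 = 2
Result: [[2, 2], [1, 2]]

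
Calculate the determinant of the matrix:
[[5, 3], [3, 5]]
16

For a 2×2 matrix [[a, b], [c, d]], det = ad - bc
det = (5)(5) - (3)(3) = 25 - 9 = 16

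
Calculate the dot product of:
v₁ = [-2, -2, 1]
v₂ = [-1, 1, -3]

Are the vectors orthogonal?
-3, No

The dot product is the sum of products of corresponding components.
v₁·v₂ = (-2)*(-1) + (-2)*(1) + (1)*(-3) = 2 - 2 - 3 = -3.
Two vectors are orthogonal iff their dot product is 0; here the dot product is -3, so the vectors are not orthogonal.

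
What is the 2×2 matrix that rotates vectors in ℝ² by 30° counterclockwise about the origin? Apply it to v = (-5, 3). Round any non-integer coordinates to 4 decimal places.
R = [[√3/2, -1/2], [1/2, √3/2]]; R·v = (-5.8301, 0.0981)

A counterclockwise rotation by angle θ in ℝ² has matrix R(θ) = [[cos θ, -sin θ], [sin θ, cos θ]].
For θ = 30°: cos θ = √3/2, sin θ = 1/2.
R(30°) = [[√3/2, -1/2], [1/2, √3/2]].
R·v = [√3/2·-5 + (-1/2)·3, 1/2·-5 + √3/2·3] = (-5.8301, 0.0981).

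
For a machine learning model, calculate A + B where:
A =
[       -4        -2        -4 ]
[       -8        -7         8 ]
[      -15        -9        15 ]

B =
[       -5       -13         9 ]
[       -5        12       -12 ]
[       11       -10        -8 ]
A + B =
[       -9       -15         5 ]
[      -13         5        -4 ]
[       -4       -19         7 ]

Matrix addition is elementwise: (A+B)[i][j] = A[i][j] + B[i][j].
  (A+B)[0][0] = (-4) + (-5) = -9
  (A+B)[0][1] = (-2) + (-13) = -15
  (A+B)[0][2] = (-4) + (9) = 5
  (A+B)[1][0] = (-8) + (-5) = -13
  (A+B)[1][1] = (-7) + (12) = 5
  (A+B)[1][2] = (8) + (-12) = -4
  (A+B)[2][0] = (-15) + (11) = -4
  (A+B)[2][1] = (-9) + (-10) = -19
  (A+B)[2][2] = (15) + (-8) = 7
A + B =
[       -9       -15         5 ]
[      -13         5        -4 ]
[       -4       -19         7 ]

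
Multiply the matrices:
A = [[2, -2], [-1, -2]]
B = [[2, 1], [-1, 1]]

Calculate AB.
[[6, 0], [0, -3]]

Each entry (i,j) of AB = sum over k of A[i][k]*B[k][j].
(AB)[0][0] = (2)*(2) + (-2)*(-1) = 6
(AB)[0][1] = (2)*(1) + (-2)*(1) = 0
(AB)[1][0] = (-1)*(2) + (-2)*(-1) = 0
(AB)[1][1] = (-1)*(1) + (-2)*(1) = -3
AB = [[6, 0], [0, -3]]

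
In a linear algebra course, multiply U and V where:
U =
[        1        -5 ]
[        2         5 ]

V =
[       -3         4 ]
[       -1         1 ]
UV =
[        2        -1 ]
[      -11        13 ]

Matrix multiplication: (UV)[i][j] = sum over k of U[i][k] * V[k][j].
  (UV)[0][0] = (1)*(-3) + (-5)*(-1) = 2
  (UV)[0][1] = (1)*(4) + (-5)*(1) = -1
  (UV)[1][0] = (2)*(-3) + (5)*(-1) = -11
  (UV)[1][1] = (2)*(4) + (5)*(1) = 13
UV =
[        2        -1 ]
[      -11        13 ]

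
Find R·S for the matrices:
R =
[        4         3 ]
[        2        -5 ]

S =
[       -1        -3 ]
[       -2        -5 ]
RS =
[      -10       -27 ]
[        8        19 ]

Matrix multiplication: (RS)[i][j] = sum over k of R[i][k] * S[k][j].
  (RS)[0][0] = (4)*(-1) + (3)*(-2) = -10
  (RS)[0][1] = (4)*(-3) + (3)*(-5) = -27
  (RS)[1][0] = (2)*(-1) + (-5)*(-2) = 8
  (RS)[1][1] = (2)*(-3) + (-5)*(-5) = 19
RS =
[      -10       -27 ]
[        8        19 ]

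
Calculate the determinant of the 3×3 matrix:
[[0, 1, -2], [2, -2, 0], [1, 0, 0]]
-4

Expansion along first row:
det = 0·det([[-2,0],[0,0]]) - 1·det([[2,0],[1,0]]) + -2·det([[2,-2],[1,0]])
    = 0·(-2·0 - 0·0) - 1·(2·0 - 0·1) + -2·(2·0 - -2·1)
    = 0·0 - 1·0 + -2·2
    = 0 + 0 + -4 = -4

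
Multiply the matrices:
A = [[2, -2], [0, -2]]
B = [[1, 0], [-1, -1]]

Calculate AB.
[[4, 2], [2, 2]]

Each entry (i,j) of AB = sum over k of A[i][k]*B[k][j].
(AB)[0][0] = (2)*(1) + (-2)*(-1) = 4
(AB)[0][1] = (2)*(0) + (-2)*(-1) = 2
(AB)[1][0] = (0)*(1) + (-2)*(-1) = 2
(AB)[1][1] = (0)*(0) + (-2)*(-1) = 2
AB = [[4, 2], [2, 2]]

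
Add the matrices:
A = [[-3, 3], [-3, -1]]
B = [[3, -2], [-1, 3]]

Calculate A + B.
[[0, 1], [-4, 2]]

Add corresponding elements:
(-3)+(3)=0
(3)+(-2)=1
(-3)+(-1)=-4
(-1)+(3)=2
A + B = [[0, 1], [-4, 2]]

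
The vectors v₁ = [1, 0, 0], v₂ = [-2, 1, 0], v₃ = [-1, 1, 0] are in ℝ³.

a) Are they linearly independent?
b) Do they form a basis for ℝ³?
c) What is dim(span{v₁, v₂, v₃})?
Not independent, not a basis, dim(span) = 2

Check whether v₃ can be written as a linear combination of v₁ and v₂.
v₃ = (1)·v₁ + (1)·v₂ = [-1, 1, 0], so the three vectors are linearly dependent.
Thus they do not form a basis for ℝ³, and dim(span{v₁, v₂, v₃}) = 2 (spanned by v₁ and v₂).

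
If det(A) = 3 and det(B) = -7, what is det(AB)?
-21

Use the multiplicative property of determinants: det(AB) = det(A)*det(B).
det(AB) = (3)*(-7) = -21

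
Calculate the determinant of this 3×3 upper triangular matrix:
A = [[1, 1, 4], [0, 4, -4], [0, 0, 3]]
12

The determinant of a triangular matrix is the product of its diagonal entries (the off-diagonal entries above the diagonal do not affect it).
det(A) = (1) * (4) * (3) = 12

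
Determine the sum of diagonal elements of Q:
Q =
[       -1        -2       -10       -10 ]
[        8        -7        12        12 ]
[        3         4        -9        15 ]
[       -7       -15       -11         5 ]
tr(Q) = -1 - 7 - 9 + 5 = -12

The trace of a square matrix is the sum of its diagonal entries.
Diagonal entries of Q: Q[0][0] = -1, Q[1][1] = -7, Q[2][2] = -9, Q[3][3] = 5.
tr(Q) = -1 - 7 - 9 + 5 = -12.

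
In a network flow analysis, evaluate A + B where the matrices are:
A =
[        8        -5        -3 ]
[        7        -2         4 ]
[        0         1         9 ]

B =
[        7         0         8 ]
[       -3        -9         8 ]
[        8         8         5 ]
A + B =
[       15        -5         5 ]
[        4       -11        12 ]
[        8         9        14 ]

Matrix addition is elementwise: (A+B)[i][j] = A[i][j] + B[i][j].
  (A+B)[0][0] = (8) + (7) = 15
  (A+B)[0][1] = (-5) + (0) = -5
  (A+B)[0][2] = (-3) + (8) = 5
  (A+B)[1][0] = (7) + (-3) = 4
  (A+B)[1][1] = (-2) + (-9) = -11
  (A+B)[1][2] = (4) + (8) = 12
  (A+B)[2][0] = (0) + (8) = 8
  (A+B)[2][1] = (1) + (8) = 9
  (A+B)[2][2] = (9) + (5) = 14
A + B =
[       15        -5         5 ]
[        4       -11        12 ]
[        8         9        14 ]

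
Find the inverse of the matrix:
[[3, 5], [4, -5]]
[[1/7, 1/7], [4/35, -3/35]]

For [[a,b],[c,d]], inverse = (1/det)·[[d,-b],[-c,a]]
det = 3·-5 - 5·4 = -35
Inverse = (1/-35)·[[-5, -5], [-4, 3]]
        = [[1/7, 1/7], [4/35, -3/35]]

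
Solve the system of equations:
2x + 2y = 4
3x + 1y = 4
x = 1, y = 1

Use elimination (row reduction):
Equation 1: 2x + 2y = 4.
Equation 2: 3x + 1y = 4.
Multiply Eq1 by 3 and Eq2 by 2: 6x + 6y = 12;  6x + 2y = 8.
Subtract: (-4)y = -4, so y = 1.
Back-substitute into Eq1: 2x + 2*(1) = 4, so x = 1.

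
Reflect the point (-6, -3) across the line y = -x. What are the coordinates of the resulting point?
(3, 6)

Reflection across line y = -x: (-6, -3) → (3, 6)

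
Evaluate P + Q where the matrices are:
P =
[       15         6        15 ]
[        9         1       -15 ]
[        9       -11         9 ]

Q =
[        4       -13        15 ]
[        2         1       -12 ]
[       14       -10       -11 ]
P + Q =
[       19        -7        30 ]
[       11         2       -27 ]
[       23       -21        -2 ]

Matrix addition is elementwise: (P+Q)[i][j] = P[i][j] + Q[i][j].
  (P+Q)[0][0] = (15) + (4) = 19
  (P+Q)[0][1] = (6) + (-13) = -7
  (P+Q)[0][2] = (15) + (15) = 30
  (P+Q)[1][0] = (9) + (2) = 11
  (P+Q)[1][1] = (1) + (1) = 2
  (P+Q)[1][2] = (-15) + (-12) = -27
  (P+Q)[2][0] = (9) + (14) = 23
  (P+Q)[2][1] = (-11) + (-10) = -21
  (P+Q)[2][2] = (9) + (-11) = -2
P + Q =
[       19        -7        30 ]
[       11         2       -27 ]
[       23       -21        -2 ]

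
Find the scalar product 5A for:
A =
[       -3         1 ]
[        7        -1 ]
5A =
[      -15         5 ]
[       35        -5 ]

Scalar multiplication is elementwise: (5A)[i][j] = 5 * A[i][j].
  (5A)[0][0] = 5 * (-3) = -15
  (5A)[0][1] = 5 * (1) = 5
  (5A)[1][0] = 5 * (7) = 35
  (5A)[1][1] = 5 * (-1) = -5
5A =
[      -15         5 ]
[       35        -5 ]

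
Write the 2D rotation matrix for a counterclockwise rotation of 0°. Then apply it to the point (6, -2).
R = [[1, 0], [0, 1]]; R·(6, -2) = (6, -2)

Rotation matrix formula: R(θ) = [[cos θ, -sin θ], [sin θ, cos θ]]
For θ = 0°:
cos(0°) = 1
sin(0°) = 0
R = [[1, 0], [0, 1]]
Apply to (6, -2): [1·6 + (0)·-2, 0·6 + 1·-2] = (6, -2)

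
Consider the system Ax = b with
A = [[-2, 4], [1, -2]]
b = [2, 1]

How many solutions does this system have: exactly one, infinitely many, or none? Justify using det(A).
No solution

det(A) = (-2)*(-2) - (4)*(1) = 0, so A is singular.
The column space of A is span(column 1) = span([-2, 1]).
b = [2, 1] is not a scalar multiple of column 1, so b ∉ column space and the system is inconsistent — no solution.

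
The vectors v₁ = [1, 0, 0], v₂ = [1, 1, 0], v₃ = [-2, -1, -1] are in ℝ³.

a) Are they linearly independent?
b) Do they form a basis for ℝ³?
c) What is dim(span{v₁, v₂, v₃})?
Yes independent, yes basis, dim = 3

Stack v₁, v₂, v₃ as rows of a 3×3 matrix.
[[1, 0, 0]; [1, 1, 0]; [-2, -1, -1]] is already lower triangular with nonzero diagonal entries (1, 1, -1), so its determinant is the product of the diagonal entries, det = (1)·(1)·(-1) = -1 ≠ 0, and the rows are linearly independent.
Three linearly independent vectors in ℝ³ form a basis for ℝ³, so dim(span{v₁,v₂,v₃}) = 3.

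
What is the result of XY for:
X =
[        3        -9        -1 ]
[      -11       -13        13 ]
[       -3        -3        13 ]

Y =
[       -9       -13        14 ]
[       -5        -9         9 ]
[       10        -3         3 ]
XY =
[        8        45       -42 ]
[      294       221      -232 ]
[      172        27       -30 ]

Matrix multiplication: (XY)[i][j] = sum over k of X[i][k] * Y[k][j].
  (XY)[0][0] = (3)*(-9) + (-9)*(-5) + (-1)*(10) = 8
  (XY)[0][1] = (3)*(-13) + (-9)*(-9) + (-1)*(-3) = 45
  (XY)[0][2] = (3)*(14) + (-9)*(9) + (-1)*(3) = -42
  (XY)[1][0] = (-11)*(-9) + (-13)*(-5) + (13)*(10) = 294
  (XY)[1][1] = (-11)*(-13) + (-13)*(-9) + (13)*(-3) = 221
  (XY)[1][2] = (-11)*(14) + (-13)*(9) + (13)*(3) = -232
  (XY)[2][0] = (-3)*(-9) + (-3)*(-5) + (13)*(10) = 172
  (XY)[2][1] = (-3)*(-13) + (-3)*(-9) + (13)*(-3) = 27
  (XY)[2][2] = (-3)*(14) + (-3)*(9) + (13)*(3) = -30
XY =
[        8        45       -42 ]
[      294       221      -232 ]
[      172        27       -30 ]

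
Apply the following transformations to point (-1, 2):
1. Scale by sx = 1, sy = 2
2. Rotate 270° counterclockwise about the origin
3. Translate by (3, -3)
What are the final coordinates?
(7, -2)

Step 1: Scale → (-1, 4)
Step 2: Rotate 270° → (4, 1)
Step 3: Translate → (7, -2)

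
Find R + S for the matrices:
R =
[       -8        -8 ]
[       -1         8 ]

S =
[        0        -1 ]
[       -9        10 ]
R + S =
[       -8        -9 ]
[      -10        18 ]

Matrix addition is elementwise: (R+S)[i][j] = R[i][j] + S[i][j].
  (R+S)[0][0] = (-8) + (0) = -8
  (R+S)[0][1] = (-8) + (-1) = -9
  (R+S)[1][0] = (-1) + (-9) = -10
  (R+S)[1][1] = (8) + (10) = 18
R + S =
[       -8        -9 ]
[      -10        18 ]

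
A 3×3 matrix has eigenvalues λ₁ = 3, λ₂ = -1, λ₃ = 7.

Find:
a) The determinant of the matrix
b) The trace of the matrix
det = -21, trace = 9

Two standard eigenvalue identities:
- det(A) equals the product of the eigenvalues (counted with multiplicity).
- trace(A) equals the sum of the eigenvalues.
det(A) = (3)*(-1)*(7) = -21.
trace(A) = 3 - 1 + 7 = 9.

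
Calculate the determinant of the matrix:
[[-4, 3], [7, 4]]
-37

For a 2×2 matrix [[a, b], [c, d]], det = ad - bc
det = (-4)(4) - (3)(7) = -16 - 21 = -37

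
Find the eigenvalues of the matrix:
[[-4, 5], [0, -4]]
λ = -4 and λ = -4

Characteristic equation: det(A - λI) = 0
λ² - (trace)λ + (det) = 0
λ² - (-8)λ + (16) = 0
λ² + 8λ + 16 = 0
Solving: λ = -4, -4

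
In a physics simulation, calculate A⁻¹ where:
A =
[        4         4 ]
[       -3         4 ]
det(A) = 28
A⁻¹ =
[      1/7      -1/7 ]
[     3/28       1/7 ]

For a 2×2 matrix A = [[a, b], [c, d]] with det(A) ≠ 0, A⁻¹ = (1/det(A)) * [[d, -b], [-c, a]].
det(A) = (4)*(4) - (4)*(-3) = 16 + 12 = 28.
A⁻¹ = (1/28) * [[4, -4], [3, 4]].
Dividing each entry by 28 and reducing:
A⁻¹ =
[      1/7      -1/7 ]
[     3/28       1/7 ]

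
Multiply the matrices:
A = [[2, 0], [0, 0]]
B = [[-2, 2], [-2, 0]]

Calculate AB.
[[-4, 4], [0, 0]]

Each entry (i,j) of AB = sum over k of A[i][k]*B[k][j].
(AB)[0][0] = (2)*(-2) + (0)*(-2) = -4
(AB)[0][1] = (2)*(2) + (0)*(0) = 4
(AB)[1][0] = (0)*(-2) + (0)*(-2) = 0
(AB)[1][1] = (0)*(2) + (0)*(0) = 0
AB = [[-4, 4], [0, 0]]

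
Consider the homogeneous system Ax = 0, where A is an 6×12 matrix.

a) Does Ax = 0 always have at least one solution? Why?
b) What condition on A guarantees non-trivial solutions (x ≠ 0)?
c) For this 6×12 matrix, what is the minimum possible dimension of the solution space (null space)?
a) Yes, x = 0 is always a solution. b) When A has linearly dependent columns (rank < n). c) Minimum nullity = 6.

a) x = 0 satisfies A·0 = 0, so the zero vector is always a solution.
b) Non-trivial solutions exist iff the columns of A are linearly dependent, equivalently rank(A) < n (the number of columns).
c) By rank-nullity, rank(A) + nullity(A) = n = 12. Since A has only 6 rows, rank(A) ≤ 6, so nullity(A) ≥ 12 - 6 = 6.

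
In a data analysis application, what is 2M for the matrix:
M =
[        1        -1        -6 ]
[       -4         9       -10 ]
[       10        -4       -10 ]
2M =
[        2        -2       -12 ]
[       -8        18       -20 ]
[       20        -8       -20 ]

Scalar multiplication is elementwise: (2M)[i][j] = 2 * M[i][j].
  (2M)[0][0] = 2 * (1) = 2
  (2M)[0][1] = 2 * (-1) = -2
  (2M)[0][2] = 2 * (-6) = -12
  (2M)[1][0] = 2 * (-4) = -8
  (2M)[1][1] = 2 * (9) = 18
  (2M)[1][2] = 2 * (-10) = -20
  (2M)[2][0] = 2 * (10) = 20
  (2M)[2][1] = 2 * (-4) = -8
  (2M)[2][2] = 2 * (-10) = -20
2M =
[        2        -2       -12 ]
[       -8        18       -20 ]
[       20        -8       -20 ]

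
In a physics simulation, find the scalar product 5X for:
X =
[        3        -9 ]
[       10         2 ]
5X =
[       15       -45 ]
[       50        10 ]

Scalar multiplication is elementwise: (5X)[i][j] = 5 * X[i][j].
  (5X)[0][0] = 5 * (3) = 15
  (5X)[0][1] = 5 * (-9) = -45
  (5X)[1][0] = 5 * (10) = 50
  (5X)[1][1] = 5 * (2) = 10
5X =
[       15       -45 ]
[       50        10 ]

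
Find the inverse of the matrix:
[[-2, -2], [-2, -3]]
[[-3/2, 1], [1, -1]]

For [[a,b],[c,d]], inverse = (1/det)·[[d,-b],[-c,a]]
det = -2·-3 - -2·-2 = 2
Inverse = (1/2)·[[-3, 2], [2, -2]]
        = [[-3/2, 1], [1, -1]]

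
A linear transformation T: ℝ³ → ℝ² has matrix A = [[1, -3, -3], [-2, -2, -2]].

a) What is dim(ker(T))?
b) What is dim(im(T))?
dim(ker) = 1, dim(im) = 2

The two rows are not scalar multiples of one another (no single k satisfies row 2 = k × row 1), so they are linearly independent.
Thus rank(A) = 2.
dim(im(T)) = rank(A) = 2.
By the rank-nullity theorem applied to T: ℝ³ → ℝ², rank(A) + nullity(A) = 3 (the domain dimension), so dim(ker(T)) = 3 - 2 = 1.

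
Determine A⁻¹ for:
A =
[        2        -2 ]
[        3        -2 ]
det(A) = 2
A⁻¹ =
[       -1         1 ]
[     -3/2         1 ]

For a 2×2 matrix A = [[a, b], [c, d]] with det(A) ≠ 0, A⁻¹ = (1/det(A)) * [[d, -b], [-c, a]].
det(A) = (2)*(-2) - (-2)*(3) = -4 + 6 = 2.
A⁻¹ = (1/2) * [[-2, 2], [-3, 2]].
Dividing each entry by 2 and reducing:
A⁻¹ =
[       -1         1 ]
[     -3/2         1 ]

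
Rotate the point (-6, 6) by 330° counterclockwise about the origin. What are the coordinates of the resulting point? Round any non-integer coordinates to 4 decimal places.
(-2.1962, 8.1962)

Rotation matrix R(θ) = [[cos θ, -sin θ], [sin θ, cos θ]]; for θ = 330°:
R = [[√3/2, 1/2], [-1/2, √3/2]]
Result: R × [-6, 6]ᵀ = [√3/2·-6 + (1/2)·6, -1/2·-6 + (√3/2)·6]ᵀ = (-2.1962, 8.1962)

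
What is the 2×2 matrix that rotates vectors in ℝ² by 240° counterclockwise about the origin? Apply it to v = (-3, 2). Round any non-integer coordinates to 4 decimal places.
R = [[-1/2, √3/2], [-√3/2, -1/2]]; R·v = (3.2321, 1.5981)

A counterclockwise rotation by angle θ in ℝ² has matrix R(θ) = [[cos θ, -sin θ], [sin θ, cos θ]].
For θ = 240°: cos θ = -1/2, sin θ = -√3/2.
R(240°) = [[-1/2, √3/2], [-√3/2, -1/2]].
R·v = [-1/2·-3 + (√3/2)·2, -√3/2·-3 + -1/2·2] = (3.2321, 1.5981).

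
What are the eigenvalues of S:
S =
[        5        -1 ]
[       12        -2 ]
λ = 1, 2

Solve det(S - λI) = 0. For a 2×2 matrix the characteristic equation is λ² - (trace)λ + det = 0.
trace(S) = a + d = 5 - 2 = 3.
det(S) = a*d - b*c = (5)*(-2) - (-1)*(12) = -10 + 12 = 2.
Characteristic equation: λ² - (3)λ + (2) = 0.
Discriminant = (3)² - 4*(2) = 9 - 8 = 1.
λ = (3 ± √1) / 2 = (3 ± 1) / 2 = 1, 2.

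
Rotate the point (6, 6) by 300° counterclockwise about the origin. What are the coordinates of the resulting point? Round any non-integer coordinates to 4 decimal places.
(8.1962, -2.1962)

Rotation matrix R(θ) = [[cos θ, -sin θ], [sin θ, cos θ]]; for θ = 300°:
R = [[1/2, √3/2], [-√3/2, 1/2]]
Result: R × [6, 6]ᵀ = [1/2·6 + (√3/2)·6, -√3/2·6 + (1/2)·6]ᵀ = (8.1962, -2.1962)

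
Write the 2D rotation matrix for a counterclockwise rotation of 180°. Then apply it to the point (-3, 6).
R = [[-1, 0], [0, -1]]; R·(-3, 6) = (3, -6)

Rotation matrix formula: R(θ) = [[cos θ, -sin θ], [sin θ, cos θ]]
For θ = 180°:
cos(180°) = -1
sin(180°) = 0
R = [[-1, 0], [0, -1]]
Apply to (-3, 6): [-1·-3 + (0)·6, 0·-3 + -1·6] = (3, -6)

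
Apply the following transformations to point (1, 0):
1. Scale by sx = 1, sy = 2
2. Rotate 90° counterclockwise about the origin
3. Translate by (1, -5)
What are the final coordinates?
(1, -4)

Step 1: Scale → (1, 0)
Step 2: Rotate 90° → (0, 1)
Step 3: Translate → (1, -4)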